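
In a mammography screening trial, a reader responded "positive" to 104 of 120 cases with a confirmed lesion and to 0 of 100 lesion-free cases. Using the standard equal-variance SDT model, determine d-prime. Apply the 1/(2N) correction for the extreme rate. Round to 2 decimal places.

The false-alarm rate is 0/100 = 0, so apply the 1/(2N) correction: FA → 1/(2·100) = 0.00500.
z(H) = z(0.86667) = 1.111
z(FA) = z(0.00500) = -2.576
d' = 1.111 − (-2.576) = 3.687

d-prime = 3.69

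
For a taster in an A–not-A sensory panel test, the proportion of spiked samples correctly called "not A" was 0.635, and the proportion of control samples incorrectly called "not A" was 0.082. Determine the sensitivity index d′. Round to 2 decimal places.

z(H) = z(0.635) = 0.345
z(FA) = z(0.082) = -1.392
d' = z(H) − z(FA) = 0.345 − (-1.392) = 1.737

d′ = 1.74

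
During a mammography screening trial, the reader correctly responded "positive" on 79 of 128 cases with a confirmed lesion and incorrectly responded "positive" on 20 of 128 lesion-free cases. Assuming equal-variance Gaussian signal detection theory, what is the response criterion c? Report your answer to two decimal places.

c = 0.36

H = 79/128 = 0.6172
FA = 20/128 = 0.1562
Φ⁻¹(H) = 0.2981
Φ⁻¹(FA) = -1.0102
c = −½·[z(H) + z(FA)] = −0.5 × (0.2981 + (-1.0102)) = 0.35605
c > 0: the reader has a conservative response bias.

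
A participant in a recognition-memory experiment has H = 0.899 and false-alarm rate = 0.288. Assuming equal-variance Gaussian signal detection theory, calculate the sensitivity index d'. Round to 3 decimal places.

Φ⁻¹(0.899) = 1.2759, Φ⁻¹(0.288) = -0.5592
d' = z(H) − z(FA) = 1.2759 − (-0.5592) = 1.8351

d' = 1.835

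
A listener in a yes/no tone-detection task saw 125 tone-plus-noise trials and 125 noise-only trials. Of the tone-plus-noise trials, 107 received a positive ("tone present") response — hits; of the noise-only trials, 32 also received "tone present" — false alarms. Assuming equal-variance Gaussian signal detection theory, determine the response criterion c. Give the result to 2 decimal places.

c = -0.20

H = 107/125 = 0.8560
FA = 32/125 = 0.2560
z(H) = z(0.8560) = 1.063
z(FA) = z(0.2560) = -0.656
c = −½·[z(H) + z(FA)] = −0.5 × (1.063 + (-0.656)) = -0.2035
c < 0: the listener has a liberal response bias.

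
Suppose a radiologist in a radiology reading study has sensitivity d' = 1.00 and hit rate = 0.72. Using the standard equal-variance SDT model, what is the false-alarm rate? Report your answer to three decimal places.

z(hit rate) = z(0.72) = 0.5828
z(FA) = z(H) − d' = 0.5828 − 1.00 = -0.4172
false-alarm rate = Φ(-0.4172) = 0.3383

false-alarm rate = 0.338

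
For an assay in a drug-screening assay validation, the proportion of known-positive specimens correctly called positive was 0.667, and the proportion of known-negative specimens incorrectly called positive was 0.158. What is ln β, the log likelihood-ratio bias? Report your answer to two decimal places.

z(H) = z(0.667) = 0.432
z(FA) = z(0.158) = -1.003
ln β = −½·[z(H)² − z(FA)²] = −0.5 × (0.187 − 1.006) = 0.4095

ln β = 0.41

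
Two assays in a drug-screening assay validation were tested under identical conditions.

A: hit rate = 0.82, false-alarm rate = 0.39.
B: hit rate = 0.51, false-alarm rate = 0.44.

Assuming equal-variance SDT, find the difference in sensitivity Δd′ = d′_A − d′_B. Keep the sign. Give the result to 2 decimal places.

Δd′ = 1.02

A: z(0.82) = 0.915, z(0.39) = -0.279, d' = 1.194
B: z(0.51) = 0.025, z(0.44) = -0.151, d' = 0.176
Δd' = d'_A − d'_B = 1.194 − 0.176 = 1.018
A has the higher sensitivity.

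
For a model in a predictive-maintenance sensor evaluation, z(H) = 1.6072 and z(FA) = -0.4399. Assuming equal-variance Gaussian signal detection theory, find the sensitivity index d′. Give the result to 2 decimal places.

d′ = 2.05

d' = z(H) − z(FA) = 1.6072 − (-0.4399) = 2.0471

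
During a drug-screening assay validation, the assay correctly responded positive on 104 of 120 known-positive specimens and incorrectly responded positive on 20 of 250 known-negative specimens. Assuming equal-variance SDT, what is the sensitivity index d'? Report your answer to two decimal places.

H = 104/120 = 0.8667
FA = 20/250 = 0.0800
z(0.8667) = 1.111, z(0.0800) = -1.405
d' = z(H) − z(FA) = 1.111 − (-1.405) = 2.516

d' = 2.52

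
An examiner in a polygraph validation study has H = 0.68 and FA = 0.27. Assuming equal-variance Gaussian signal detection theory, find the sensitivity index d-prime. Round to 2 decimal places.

z(H) = z(0.68) = 0.468
z(FA) = z(0.27) = -0.613
d' = z(H) − z(FA) = 0.468 − (-0.613) = 1.081

d-prime = 1.08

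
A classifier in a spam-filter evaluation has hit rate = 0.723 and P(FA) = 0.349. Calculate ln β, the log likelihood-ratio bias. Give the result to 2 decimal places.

Φ⁻¹(H) = Φ⁻¹(0.723) = 0.592
Φ⁻¹(FA) = Φ⁻¹(0.349) = -0.388
ln β = −½·[z(H)² − z(FA)²] = −0.5 × (0.350 − 0.151) = -0.0995

ln β = -0.10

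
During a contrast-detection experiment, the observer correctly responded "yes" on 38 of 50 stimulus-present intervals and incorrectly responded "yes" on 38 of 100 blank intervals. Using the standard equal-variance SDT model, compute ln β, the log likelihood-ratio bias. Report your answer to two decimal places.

ln β = -0.20

H = 38/50 = 0.7600
FA = 38/100 = 0.3800
z(H) = z(0.7600) = 0.706
z(FA) = z(0.3800) = -0.305
ln β = −½·[z(H)² − z(FA)²] = −0.5 × (0.498 − 0.093) = -0.2025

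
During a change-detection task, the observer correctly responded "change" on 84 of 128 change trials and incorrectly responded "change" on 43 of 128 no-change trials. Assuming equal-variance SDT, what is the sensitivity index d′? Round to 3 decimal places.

d′ = 0.826

H = 84/128 = 0.6562
FA = 43/128 = 0.3359
Φ⁻¹(H) = Φ⁻¹(0.6562) = 0.4021
Φ⁻¹(FA) = Φ⁻¹(0.3359) = -0.4237
d' = z(H) − z(FA) = 0.4021 − (-0.4237) = 0.8258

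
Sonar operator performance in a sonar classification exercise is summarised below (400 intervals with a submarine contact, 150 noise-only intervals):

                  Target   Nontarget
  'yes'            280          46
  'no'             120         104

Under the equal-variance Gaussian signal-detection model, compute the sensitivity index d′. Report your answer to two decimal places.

H = 280/400 = 0.7000
FA = 46/150 = 0.3067
z(H) = z(0.7000) = 0.5244
z(FA) = z(0.3067) = -0.5052
d' = z(H) − z(FA) = 0.5244 − (-0.5052) = 1.0296

d′ = 1.03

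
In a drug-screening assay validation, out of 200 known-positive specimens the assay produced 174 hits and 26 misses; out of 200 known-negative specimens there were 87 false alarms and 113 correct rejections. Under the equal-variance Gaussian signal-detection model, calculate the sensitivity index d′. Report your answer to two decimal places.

d′ = 1.29

H = 174/200 = 0.8700
FA = 87/200 = 0.4350
z(0.8700) = 1.1264, z(0.4350) = -0.1637
d' = z(H) − z(FA) = 1.1264 − (-0.1637) = 1.2901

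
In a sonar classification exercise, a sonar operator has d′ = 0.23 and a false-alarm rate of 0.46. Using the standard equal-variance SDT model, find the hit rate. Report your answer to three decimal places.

hit rate = 0.552

z(false-alarm rate) = z(0.46) = -0.1004
z(H) = z(FA) + d' = -0.1004 + 0.23 = 0.1296
hit rate = Φ(0.1296) = 0.5516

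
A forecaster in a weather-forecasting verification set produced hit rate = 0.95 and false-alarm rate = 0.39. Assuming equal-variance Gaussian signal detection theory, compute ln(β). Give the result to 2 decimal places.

z(H) = z(0.95) = 1.645
z(FA) = z(0.39) = -0.279
ln β = −½·[z(H)² − z(FA)²] = −0.5 × (2.706 − 0.078) = -1.314

ln β = -1.31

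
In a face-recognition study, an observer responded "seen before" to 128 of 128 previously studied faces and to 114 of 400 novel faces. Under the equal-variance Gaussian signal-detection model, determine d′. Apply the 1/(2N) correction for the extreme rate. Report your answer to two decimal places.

d′ = 3.23

The hit rate is 128/128 = 1, so apply the 1/(2N) correction: H → 1 − 1/(2·128) = 0.99609.
z(H) = z(0.99609) = 2.660
z(FA) = z(0.28500) = -0.568
d' = 2.660 − (-0.568) = 3.228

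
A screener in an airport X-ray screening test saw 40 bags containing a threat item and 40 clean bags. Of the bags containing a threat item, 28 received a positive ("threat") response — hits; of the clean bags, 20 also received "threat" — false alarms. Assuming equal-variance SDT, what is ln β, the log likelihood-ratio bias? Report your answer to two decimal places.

ln β = -0.14

H = 28/40 = 0.7000
FA = 20/40 = 0.5000
z(H) = z(0.7000) = 0.524
z(FA) = z(0.5000) = 0.000
ln β = −½·[z(H)² − z(FA)²] = −0.5 × (0.275 − 0.000) = -0.1375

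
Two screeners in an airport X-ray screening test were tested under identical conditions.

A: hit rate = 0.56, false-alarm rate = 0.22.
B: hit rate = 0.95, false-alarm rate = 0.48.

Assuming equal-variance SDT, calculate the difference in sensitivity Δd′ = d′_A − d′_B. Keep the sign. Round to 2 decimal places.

Δd′ = -0.77

A: z(0.56) = 0.151, z(0.22) = -0.772, d' = 0.923
B: z(0.95) = 1.645, z(0.48) = -0.050, d' = 1.695
Δd' = d'_A − d'_B = 0.923 − 1.695 = -0.772
B has the higher sensitivity.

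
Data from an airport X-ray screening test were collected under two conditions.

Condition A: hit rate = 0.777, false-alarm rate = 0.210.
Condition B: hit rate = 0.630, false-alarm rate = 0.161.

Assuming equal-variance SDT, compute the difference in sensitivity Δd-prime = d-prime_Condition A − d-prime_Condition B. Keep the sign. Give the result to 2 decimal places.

Δd-prime = 0.25

Condition A: z(0.777) = 0.762, z(0.210) = -0.806, d' = 1.568
Condition B: z(0.630) = 0.332, z(0.161) = -0.990, d' = 1.322
Δd' = d'_Condition A − d'_Condition B = 1.568 − 1.322 = 0.246
Condition A has the higher sensitivity.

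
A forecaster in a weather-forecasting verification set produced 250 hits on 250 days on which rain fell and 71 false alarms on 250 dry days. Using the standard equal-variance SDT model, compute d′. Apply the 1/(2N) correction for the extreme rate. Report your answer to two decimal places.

The hit rate is 250/250 = 1, so apply the 1/(2N) correction: H → 1 − 1/(2·250) = 0.99800.
z(H) = z(0.99800) = 2.878
z(FA) = z(0.28400) = -0.571
d' = 2.878 − (-0.571) = 3.449

d′ = 3.45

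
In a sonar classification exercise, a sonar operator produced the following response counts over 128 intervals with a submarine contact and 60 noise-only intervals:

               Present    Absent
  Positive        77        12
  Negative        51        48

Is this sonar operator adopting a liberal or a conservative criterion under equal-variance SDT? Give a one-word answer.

z(H) = 0.257, z(FA) = -0.842
c = −½·(z(H) + z(FA)) = 0.2925
c > 0 → conservative criterion (biased toward responding “no”).

conservative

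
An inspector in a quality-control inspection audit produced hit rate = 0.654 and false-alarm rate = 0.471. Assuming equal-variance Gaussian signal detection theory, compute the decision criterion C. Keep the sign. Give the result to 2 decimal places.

C = -0.16

z(H) = 0.396
z(FA) = -0.073
c = −½·[z(H) + z(FA)] = −0.5 × (0.396 + (-0.073)) = -0.1615
c < 0: the inspector has a liberal response bias.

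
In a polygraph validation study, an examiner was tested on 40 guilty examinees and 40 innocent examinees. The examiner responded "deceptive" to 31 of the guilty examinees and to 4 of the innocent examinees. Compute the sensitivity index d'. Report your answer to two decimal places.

H = 31/40 = 0.7750
FA = 4/40 = 0.1000
z(H) = z(0.7750) = 0.7554
z(FA) = z(0.1000) = -1.2816
d' = z(H) − z(FA) = 0.7554 − (-1.2816) = 2.0370

d' = 2.04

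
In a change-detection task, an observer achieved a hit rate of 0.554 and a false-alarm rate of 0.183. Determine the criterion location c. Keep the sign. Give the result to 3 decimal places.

z(0.554) = 0.1358, z(0.183) = -0.9040
c = −½·[z(H) + z(FA)] = −0.5 × (0.1358 + (-0.9040)) = 0.3841
c > 0: the observer has a conservative response bias.

c = 0.384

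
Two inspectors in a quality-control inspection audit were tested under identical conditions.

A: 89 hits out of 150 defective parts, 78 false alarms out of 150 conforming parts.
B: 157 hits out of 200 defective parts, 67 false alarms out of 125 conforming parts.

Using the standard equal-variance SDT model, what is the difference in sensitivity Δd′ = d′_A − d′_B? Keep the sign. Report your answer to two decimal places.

Δd′ = -0.51

A: z(0.5933) = 0.236, z(0.5200) = 0.050, d' = 0.186
B: z(0.7850) = 0.789, z(0.5360) = 0.090, d' = 0.699
Δd' = d'_A − d'_B = 0.186 − 0.699 = -0.513
B has the higher sensitivity.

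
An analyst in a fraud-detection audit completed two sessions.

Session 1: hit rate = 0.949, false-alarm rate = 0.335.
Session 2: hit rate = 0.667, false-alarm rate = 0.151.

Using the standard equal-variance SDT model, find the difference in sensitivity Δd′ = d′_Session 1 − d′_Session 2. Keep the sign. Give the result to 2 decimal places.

Session 1: z(0.949) = 1.635, z(0.335) = -0.426, d' = 2.061
Session 2: z(0.667) = 0.432, z(0.151) = -1.032, d' = 1.464
Δd' = d'_Session 1 − d'_Session 2 = 2.061 − 1.464 = 0.597
Session 1 has the higher sensitivity.

Δd′ = 0.60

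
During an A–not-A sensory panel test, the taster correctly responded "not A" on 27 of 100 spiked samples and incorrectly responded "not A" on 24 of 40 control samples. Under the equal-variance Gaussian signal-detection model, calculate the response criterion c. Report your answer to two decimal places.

c = 0.18

H = 27/100 = 0.2700
FA = 24/40 = 0.6000
z(H) = -0.613
z(FA) = 0.253
c = −½·[z(H) + z(FA)] = −0.5 × (-0.613 + 0.253) = 0.180
c > 0: the taster has a conservative response bias.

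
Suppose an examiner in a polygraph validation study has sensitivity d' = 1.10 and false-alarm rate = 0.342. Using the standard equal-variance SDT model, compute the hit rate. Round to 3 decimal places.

z(false-alarm rate) = z(0.342) = -0.4070
z(H) = z(FA) + d' = -0.4070 + 1.10 = 0.6930
hit rate = Φ(0.6930) = 0.7558

hit rate = 0.756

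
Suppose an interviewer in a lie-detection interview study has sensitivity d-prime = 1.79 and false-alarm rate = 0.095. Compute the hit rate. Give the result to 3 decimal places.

hit rate = 0.684

z(false-alarm rate) = z(0.095) = -1.3106
z(H) = z(FA) + d' = -1.3106 + 1.79 = 0.4794
hit rate = Φ(0.4794) = 0.6842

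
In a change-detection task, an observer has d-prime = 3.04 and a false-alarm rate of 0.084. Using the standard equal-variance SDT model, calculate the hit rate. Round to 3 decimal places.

z(false-alarm rate) = z(0.084) = -1.3787
z(H) = z(FA) + d' = -1.3787 + 3.04 = 1.6613
hit rate = Φ(1.6613) = 0.9517

hit rate = 0.952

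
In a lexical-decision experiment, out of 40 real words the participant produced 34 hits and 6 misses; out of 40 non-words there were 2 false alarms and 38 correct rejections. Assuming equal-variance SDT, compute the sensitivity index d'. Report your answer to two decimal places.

d' = 2.68

H = 34/40 = 0.8500
FA = 2/40 = 0.0500
z(H) = 1.036
z(FA) = -1.645
d' = z(H) − z(FA) = 1.036 − (-1.645) = 2.681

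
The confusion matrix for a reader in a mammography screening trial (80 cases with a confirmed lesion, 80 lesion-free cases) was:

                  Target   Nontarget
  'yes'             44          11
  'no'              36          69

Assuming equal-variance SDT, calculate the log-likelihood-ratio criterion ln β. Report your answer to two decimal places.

H = 44/80 = 0.5500
FA = 11/80 = 0.1375
z(H) = 0.126
z(FA) = -1.092
ln β = −½·[z(H)² − z(FA)²] = −0.5 × (0.016 − 1.192) = 0.588

ln β = 0.59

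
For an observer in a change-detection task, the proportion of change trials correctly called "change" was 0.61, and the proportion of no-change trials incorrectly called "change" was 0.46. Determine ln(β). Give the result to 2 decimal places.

ln β = -0.03

z(H) = z(0.61) = 0.279
z(FA) = z(0.46) = -0.100
ln β = −½·[z(H)² − z(FA)²] = −0.5 × (0.078 − 0.010) = -0.034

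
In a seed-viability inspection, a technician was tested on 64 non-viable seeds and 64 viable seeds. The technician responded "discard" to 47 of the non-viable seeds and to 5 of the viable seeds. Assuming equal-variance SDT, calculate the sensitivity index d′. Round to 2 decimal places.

d′ = 2.04

H = 47/64 = 0.7344
FA = 5/64 = 0.0781
z(H) = z(0.7344) = 0.626
z(FA) = z(0.0781) = -1.418
d' = z(H) − z(FA) = 0.626 − (-1.418) = 2.044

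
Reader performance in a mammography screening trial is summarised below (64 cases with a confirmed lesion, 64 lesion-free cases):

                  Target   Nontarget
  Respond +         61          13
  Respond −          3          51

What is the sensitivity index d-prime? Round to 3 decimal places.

H = 61/64 = 0.9531
FA = 13/64 = 0.2031
z(H) = 1.6757
z(FA) = -0.8306
d' = z(H) − z(FA) = 1.6757 − (-0.8306) = 2.5063

d-prime = 2.506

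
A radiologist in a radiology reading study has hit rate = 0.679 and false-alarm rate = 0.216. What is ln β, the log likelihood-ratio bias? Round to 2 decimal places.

z(H) = 0.465
z(FA) = -0.786
ln β = −½·[z(H)² − z(FA)²] = −0.5 × (0.216 − 0.618) = 0.201

ln β = 0.20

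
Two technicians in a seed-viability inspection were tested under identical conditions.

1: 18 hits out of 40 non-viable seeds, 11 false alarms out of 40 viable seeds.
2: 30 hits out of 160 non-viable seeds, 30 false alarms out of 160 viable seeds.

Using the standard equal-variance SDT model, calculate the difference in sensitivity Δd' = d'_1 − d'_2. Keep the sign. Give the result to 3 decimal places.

1: z(0.4500) = -0.1257, z(0.2750) = -0.5978, d' = 0.4721
2: z(0.1875) = -0.8871, z(0.1875) = -0.8871, d' = 0.0000
Δd' = d'_1 − d'_2 = 0.4721 − 0.0000 = 0.4721
1 has the higher sensitivity.

Δd' = 0.472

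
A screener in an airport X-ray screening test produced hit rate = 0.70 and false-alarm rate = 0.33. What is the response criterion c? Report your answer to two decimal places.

c = -0.04

z(H) = z(0.70) = 0.524
z(FA) = z(0.33) = -0.440
c = −½·[z(H) + z(FA)] = −0.5 × (0.524 + (-0.440)) = -0.042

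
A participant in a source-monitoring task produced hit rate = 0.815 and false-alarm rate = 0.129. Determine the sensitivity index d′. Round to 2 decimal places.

d′ = 2.03

z(0.815) = 0.8965, z(0.129) = -1.1311
d' = z(H) − z(FA) = 0.8965 − (-1.1311) = 2.0276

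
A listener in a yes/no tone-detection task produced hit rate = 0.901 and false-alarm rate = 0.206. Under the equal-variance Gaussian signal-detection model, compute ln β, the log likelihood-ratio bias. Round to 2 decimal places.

ln β = -0.49

z(H) = z(0.901) = 1.287
z(FA) = z(0.206) = -0.820
ln β = −½·[z(H)² − z(FA)²] = −0.5 × (1.656 − 0.672) = -0.492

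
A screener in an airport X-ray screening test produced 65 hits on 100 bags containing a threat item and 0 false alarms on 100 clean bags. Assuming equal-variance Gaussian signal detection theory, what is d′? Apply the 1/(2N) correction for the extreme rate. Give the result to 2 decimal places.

d′ = 2.96

The false-alarm rate is 0/100 = 0, so apply the 1/(2N) correction: FA → 1/(2·100) = 0.00500.
z(H) = z(0.65000) = 0.385
z(FA) = z(0.00500) = -2.576
d' = 0.385 − (-2.576) = 2.961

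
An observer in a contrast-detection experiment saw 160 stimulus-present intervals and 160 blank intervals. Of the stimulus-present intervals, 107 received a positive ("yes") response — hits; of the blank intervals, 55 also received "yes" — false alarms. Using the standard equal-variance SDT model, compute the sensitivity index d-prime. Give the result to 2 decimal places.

H = 107/160 = 0.6687
FA = 55/160 = 0.3438
Φ⁻¹(0.6687) = 0.436, Φ⁻¹(0.3438) = -0.402
d' = z(H) − z(FA) = 0.436 − (-0.402) = 0.838

d-prime = 0.84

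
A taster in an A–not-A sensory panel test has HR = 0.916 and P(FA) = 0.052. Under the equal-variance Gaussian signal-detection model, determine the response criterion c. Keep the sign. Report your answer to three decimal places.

z(H) = z(0.916) = 1.3787
z(FA) = z(0.052) = -1.6258
c = −½·[z(H) + z(FA)] = −0.5 × (1.3787 + (-1.6258)) = 0.12355
c > 0: the taster has a conservative response bias.

c = 0.124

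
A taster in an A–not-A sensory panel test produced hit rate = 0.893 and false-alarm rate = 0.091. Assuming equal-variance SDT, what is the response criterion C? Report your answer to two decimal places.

Φ⁻¹(H) = 1.243
Φ⁻¹(FA) = -1.335
c = −½·[z(H) + z(FA)] = −0.5 × (1.243 + (-1.335)) = 0.046

C = 0.05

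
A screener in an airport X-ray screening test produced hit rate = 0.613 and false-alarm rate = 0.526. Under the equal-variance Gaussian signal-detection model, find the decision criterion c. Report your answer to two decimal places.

c = -0.18

z(0.613) = 0.2871, z(0.526) = 0.0652
c = −½·[z(H) + z(FA)] = −0.5 × (0.2871 + 0.0652) = -0.17615
c < 0: the screener has a liberal response bias.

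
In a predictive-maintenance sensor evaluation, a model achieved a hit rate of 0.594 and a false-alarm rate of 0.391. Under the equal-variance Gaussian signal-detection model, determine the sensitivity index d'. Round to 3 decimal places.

z(0.594) = 0.2378, z(0.391) = -0.2767
d' = z(H) − z(FA) = 0.2378 − (-0.2767) = 0.5145

d' = 0.515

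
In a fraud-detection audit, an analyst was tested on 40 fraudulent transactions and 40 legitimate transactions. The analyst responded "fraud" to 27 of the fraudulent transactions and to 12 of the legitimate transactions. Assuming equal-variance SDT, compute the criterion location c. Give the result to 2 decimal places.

H = 27/40 = 0.6750
FA = 12/40 = 0.3000
Φ⁻¹(H) = 0.454
Φ⁻¹(FA) = -0.524
c = −½·[z(H) + z(FA)] = −0.5 × (0.454 + (-0.524)) = 0.035

c = 0.04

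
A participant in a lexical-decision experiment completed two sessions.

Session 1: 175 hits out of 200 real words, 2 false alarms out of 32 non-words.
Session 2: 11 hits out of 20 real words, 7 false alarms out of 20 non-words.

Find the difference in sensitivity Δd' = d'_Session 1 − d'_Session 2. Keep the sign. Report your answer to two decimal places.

Δd' = 2.17

Session 1: z(0.8750) = 1.150, z(0.0625) = -1.534, d' = 2.684
Session 2: z(0.5500) = 0.126, z(0.3500) = -0.385, d' = 0.511
Δd' = d'_Session 1 − d'_Session 2 = 2.684 − 0.511 = 2.173
Session 1 has the higher sensitivity.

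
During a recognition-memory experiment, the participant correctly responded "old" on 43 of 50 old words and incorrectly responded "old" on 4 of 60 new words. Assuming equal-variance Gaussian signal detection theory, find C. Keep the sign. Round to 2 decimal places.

C = 0.21

H = 43/50 = 0.8600
FA = 4/60 = 0.0667
z(H) = z(0.8600) = 1.080
z(FA) = z(0.0667) = -1.501
c = −½·[z(H) + z(FA)] = −0.5 × (1.080 + (-1.501)) = 0.2105
c > 0: the participant has a conservative response bias.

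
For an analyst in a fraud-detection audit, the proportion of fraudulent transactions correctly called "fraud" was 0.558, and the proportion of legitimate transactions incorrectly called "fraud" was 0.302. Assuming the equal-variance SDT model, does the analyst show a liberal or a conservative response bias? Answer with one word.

conservative

z(H) = 0.146, z(FA) = -0.519
c = −½·(z(H) + z(FA)) = 0.1865
c > 0 → conservative criterion (biased toward responding “no”).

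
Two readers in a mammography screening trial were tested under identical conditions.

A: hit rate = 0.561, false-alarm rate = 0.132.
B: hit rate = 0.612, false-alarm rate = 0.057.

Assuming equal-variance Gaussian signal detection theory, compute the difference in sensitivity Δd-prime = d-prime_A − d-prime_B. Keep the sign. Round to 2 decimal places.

A: z(0.561) = 0.154, z(0.132) = -1.117, d' = 1.271
B: z(0.612) = 0.285, z(0.057) = -1.580, d' = 1.865
Δd' = d'_A − d'_B = 1.271 − 1.865 = -0.594
B has the higher sensitivity.

Δd-prime = -0.59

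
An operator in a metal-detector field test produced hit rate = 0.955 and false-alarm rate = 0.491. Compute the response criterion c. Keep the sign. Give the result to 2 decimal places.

z(H) = z(0.955) = 1.695
z(FA) = z(0.491) = -0.023
c = −½·[z(H) + z(FA)] = −0.5 × (1.695 + (-0.023)) = -0.836
c < 0: the operator has a liberal response bias.

c = -0.84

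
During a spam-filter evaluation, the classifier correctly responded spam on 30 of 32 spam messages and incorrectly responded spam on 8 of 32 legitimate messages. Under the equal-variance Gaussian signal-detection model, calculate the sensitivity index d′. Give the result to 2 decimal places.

H = 30/32 = 0.9375
FA = 8/32 = 0.2500
z(H) = 1.5341
z(FA) = -0.6745
d' = z(H) − z(FA) = 1.5341 − (-0.6745) = 2.2086

d′ = 2.21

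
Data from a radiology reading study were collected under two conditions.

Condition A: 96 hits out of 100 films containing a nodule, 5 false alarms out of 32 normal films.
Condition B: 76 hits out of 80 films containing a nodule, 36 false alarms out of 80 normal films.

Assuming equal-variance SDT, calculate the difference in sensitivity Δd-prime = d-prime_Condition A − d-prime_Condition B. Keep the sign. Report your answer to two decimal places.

Δd-prime = 0.99

Condition A: z(0.9600) = 1.751, z(0.1562) = -1.010, d' = 2.761
Condition B: z(0.9500) = 1.645, z(0.4500) = -0.126, d' = 1.771
Δd' = d'_Condition A − d'_Condition B = 2.761 − 1.771 = 0.990
Condition A has the higher sensitivity.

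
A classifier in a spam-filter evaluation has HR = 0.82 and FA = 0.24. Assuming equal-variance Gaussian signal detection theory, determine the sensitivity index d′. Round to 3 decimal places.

d′ = 1.622

z(0.82) = 0.9154, z(0.24) = -0.7063
d' = z(H) − z(FA) = 0.9154 − (-0.7063) = 1.6217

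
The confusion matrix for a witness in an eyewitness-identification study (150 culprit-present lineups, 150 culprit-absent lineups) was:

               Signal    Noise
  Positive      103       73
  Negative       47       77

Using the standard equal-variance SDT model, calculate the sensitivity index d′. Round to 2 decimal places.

H = 103/150 = 0.6867
FA = 73/150 = 0.4867
z(H) = z(0.6867) = 0.487
z(FA) = z(0.4867) = -0.033
d' = z(H) − z(FA) = 0.487 − (-0.033) = 0.520

d′ = 0.52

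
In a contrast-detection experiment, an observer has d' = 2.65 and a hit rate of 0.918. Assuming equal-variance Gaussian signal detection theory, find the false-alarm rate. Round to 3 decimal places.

z(hit rate) = z(0.918) = 1.3917
z(FA) = z(H) − d' = 1.3917 − 2.65 = -1.2583
false-alarm rate = Φ(-1.2583) = 0.1041

false-alarm rate = 0.104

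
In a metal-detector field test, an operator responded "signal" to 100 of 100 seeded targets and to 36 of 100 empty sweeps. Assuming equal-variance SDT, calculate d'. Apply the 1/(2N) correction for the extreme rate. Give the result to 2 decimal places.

d' = 2.93

The hit rate is 100/100 = 1, so apply the 1/(2N) correction: H → 1 − 1/(2·100) = 0.99500.
z(H) = z(0.99500) = 2.576
z(FA) = z(0.36000) = -0.358
d' = 2.576 − (-0.358) = 2.934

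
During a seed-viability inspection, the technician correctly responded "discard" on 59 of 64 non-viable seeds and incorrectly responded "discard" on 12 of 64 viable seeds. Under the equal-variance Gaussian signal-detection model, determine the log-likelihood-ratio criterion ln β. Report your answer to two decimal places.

H = 59/64 = 0.9219
FA = 12/64 = 0.1875
Φ⁻¹(H) = 1.418
Φ⁻¹(FA) = -0.887
ln β = −½·[z(H)² − z(FA)²] = −0.5 × (2.011 − 0.787) = -0.612

ln β = -0.61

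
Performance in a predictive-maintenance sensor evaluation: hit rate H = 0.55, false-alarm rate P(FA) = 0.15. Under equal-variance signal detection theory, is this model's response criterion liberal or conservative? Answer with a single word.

conservative

z(H) = 0.126, z(FA) = -1.036
c = −½·(z(H) + z(FA)) = 0.455
c > 0 → conservative criterion (biased toward responding “no”).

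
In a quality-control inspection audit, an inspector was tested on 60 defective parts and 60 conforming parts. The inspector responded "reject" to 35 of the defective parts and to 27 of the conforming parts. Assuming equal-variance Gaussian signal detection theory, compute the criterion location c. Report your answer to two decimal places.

H = 35/60 = 0.5833
FA = 27/60 = 0.4500
z(H) = z(0.5833) = 0.210
z(FA) = z(0.4500) = -0.126
c = −½·[z(H) + z(FA)] = −0.5 × (0.210 + (-0.126)) = -0.042
c < 0: the inspector has a liberal response bias.

c = -0.04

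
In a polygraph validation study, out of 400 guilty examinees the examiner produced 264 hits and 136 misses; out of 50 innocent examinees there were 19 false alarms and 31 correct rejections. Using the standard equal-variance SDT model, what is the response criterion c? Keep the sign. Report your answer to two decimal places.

H = 264/400 = 0.6600
FA = 19/50 = 0.3800
z(H) = z(0.6600) = 0.4125
z(FA) = z(0.3800) = -0.3055
c = −½·[z(H) + z(FA)] = −0.5 × (0.4125 + (-0.3055)) = -0.0535

c = -0.05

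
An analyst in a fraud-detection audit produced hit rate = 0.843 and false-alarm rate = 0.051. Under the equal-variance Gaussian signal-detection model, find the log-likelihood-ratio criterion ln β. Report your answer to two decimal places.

z(H) = z(0.843) = 1.007
z(FA) = z(0.051) = -1.635
ln β = −½·[z(H)² − z(FA)²] = −0.5 × (1.014 − 2.673) = 0.8295

ln β = 0.83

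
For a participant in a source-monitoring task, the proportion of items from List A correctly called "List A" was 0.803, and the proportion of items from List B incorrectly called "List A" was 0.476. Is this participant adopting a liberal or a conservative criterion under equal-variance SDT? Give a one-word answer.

liberal

z(H) = 0.852, z(FA) = -0.060
c = −½·(z(H) + z(FA)) = -0.396
c < 0 → liberal criterion (biased toward responding “yes”).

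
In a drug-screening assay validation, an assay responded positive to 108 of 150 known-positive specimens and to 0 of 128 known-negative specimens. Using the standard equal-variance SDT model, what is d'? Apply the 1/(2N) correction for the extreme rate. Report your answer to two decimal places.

d' = 3.24

The false-alarm rate is 0/128 = 0, so apply the 1/(2N) correction: FA → 1/(2·128) = 0.00391.
z(H) = z(0.72000) = 0.583
z(FA) = z(0.00391) = -2.660
d' = 0.583 − (-2.660) = 3.243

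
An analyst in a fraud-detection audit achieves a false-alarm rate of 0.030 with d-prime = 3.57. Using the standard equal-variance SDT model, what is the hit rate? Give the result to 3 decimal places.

hit rate = 0.954

z(false-alarm rate) = z(0.030) = -1.8808
z(H) = z(FA) + d' = -1.8808 + 3.57 = 1.6892
hit rate = Φ(1.6892) = 0.9544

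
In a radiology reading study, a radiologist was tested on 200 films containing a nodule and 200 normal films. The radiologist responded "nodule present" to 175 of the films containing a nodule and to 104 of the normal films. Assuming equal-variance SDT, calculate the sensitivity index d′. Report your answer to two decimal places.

d′ = 1.10

H = 175/200 = 0.8750
FA = 104/200 = 0.5200
Φ⁻¹(H) = Φ⁻¹(0.8750) = 1.150
Φ⁻¹(FA) = Φ⁻¹(0.5200) = 0.050
d' = z(H) − z(FA) = 1.150 − 0.050 = 1.100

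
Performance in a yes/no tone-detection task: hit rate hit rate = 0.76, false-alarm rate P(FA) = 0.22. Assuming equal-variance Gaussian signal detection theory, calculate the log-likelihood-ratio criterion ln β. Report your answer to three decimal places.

ln β = 0.049

z(0.76) = 0.7063, z(0.22) = -0.7722
ln β = −½·[z(H)² − z(FA)²] = −0.5 × (0.4989 − 0.5963) = 0.0487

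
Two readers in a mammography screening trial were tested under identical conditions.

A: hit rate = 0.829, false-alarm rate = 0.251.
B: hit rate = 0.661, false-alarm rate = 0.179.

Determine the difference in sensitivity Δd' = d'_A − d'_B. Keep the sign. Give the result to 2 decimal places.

A: z(0.829) = 0.950, z(0.251) = -0.671, d' = 1.621
B: z(0.661) = 0.415, z(0.179) = -0.919, d' = 1.334
Δd' = d'_A − d'_B = 1.621 − 1.334 = 0.287
A has the higher sensitivity.

Δd' = 0.29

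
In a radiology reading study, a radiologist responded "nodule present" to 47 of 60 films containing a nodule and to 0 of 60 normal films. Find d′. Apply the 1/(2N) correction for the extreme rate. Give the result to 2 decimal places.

The false-alarm rate is 0/60 = 0, so apply the 1/(2N) correction: FA → 1/(2·60) = 0.00833.
z(H) = z(0.78333) = 0.783
z(FA) = z(0.00833) = -2.394
d' = 0.783 − (-2.394) = 3.177

d′ = 3.18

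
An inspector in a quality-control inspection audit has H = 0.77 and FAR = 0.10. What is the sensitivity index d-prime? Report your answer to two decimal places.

z(H) = 0.7388
z(FA) = -1.2816
d' = z(H) − z(FA) = 0.7388 − (-1.2816) = 2.0204

d-prime = 2.02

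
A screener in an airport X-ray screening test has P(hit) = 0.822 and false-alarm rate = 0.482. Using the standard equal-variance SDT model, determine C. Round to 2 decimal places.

C = -0.44

z(H) = z(0.822) = 0.923
z(FA) = z(0.482) = -0.045
c = −½·[z(H) + z(FA)] = −0.5 × (0.923 + (-0.045)) = -0.439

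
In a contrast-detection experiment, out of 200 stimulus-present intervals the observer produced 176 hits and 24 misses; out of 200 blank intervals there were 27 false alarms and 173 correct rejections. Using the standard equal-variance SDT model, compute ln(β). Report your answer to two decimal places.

ln β = -0.08

H = 176/200 = 0.8800
FA = 27/200 = 0.1350
Φ⁻¹(H) = Φ⁻¹(0.8800) = 1.175
Φ⁻¹(FA) = Φ⁻¹(0.1350) = -1.103
ln β = −½·[z(H)² − z(FA)²] = −0.5 × (1.381 − 1.217) = -0.082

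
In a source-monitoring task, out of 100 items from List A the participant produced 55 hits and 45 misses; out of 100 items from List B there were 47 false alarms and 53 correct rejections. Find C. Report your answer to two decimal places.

H = 55/100 = 0.5500
FA = 47/100 = 0.4700
z(H) = z(0.5500) = 0.1257
z(FA) = z(0.4700) = -0.0753
c = −½·[z(H) + z(FA)] = −0.5 × (0.1257 + (-0.0753)) = -0.0252

C = -0.03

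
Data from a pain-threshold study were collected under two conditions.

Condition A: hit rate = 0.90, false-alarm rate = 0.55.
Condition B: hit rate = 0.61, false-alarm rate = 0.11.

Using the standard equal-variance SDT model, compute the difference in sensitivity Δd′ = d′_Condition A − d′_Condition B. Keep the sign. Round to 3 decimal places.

Condition A: z(0.90) = 1.2816, z(0.55) = 0.1257, d' = 1.1559
Condition B: z(0.61) = 0.2793, z(0.11) = -1.2265, d' = 1.5058
Δd' = d'_Condition A − d'_Condition B = 1.1559 − 1.5058 = -0.3499
Condition B has the higher sensitivity.

Δd′ = -0.350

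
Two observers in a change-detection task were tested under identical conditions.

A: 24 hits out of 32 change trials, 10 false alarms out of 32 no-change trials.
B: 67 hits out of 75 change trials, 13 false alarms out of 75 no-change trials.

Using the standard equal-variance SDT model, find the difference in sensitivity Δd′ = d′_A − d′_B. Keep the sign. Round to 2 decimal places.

Δd′ = -1.02

A: z(0.7500) = 0.674, z(0.3125) = -0.489, d' = 1.163
B: z(0.8933) = 1.244, z(0.1733) = -0.941, d' = 2.185
Δd' = d'_A − d'_B = 1.163 − 2.185 = -1.022
B has the higher sensitivity.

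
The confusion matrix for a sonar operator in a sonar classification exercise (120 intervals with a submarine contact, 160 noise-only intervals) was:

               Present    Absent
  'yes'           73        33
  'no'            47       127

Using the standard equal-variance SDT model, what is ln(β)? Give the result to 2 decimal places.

H = 73/120 = 0.6083
FA = 33/160 = 0.2062
z(0.6083) = 0.275, z(0.2062) = -0.820
ln β = −½·[z(H)² − z(FA)²] = −0.5 × (0.076 − 0.672) = 0.298

ln β = 0.30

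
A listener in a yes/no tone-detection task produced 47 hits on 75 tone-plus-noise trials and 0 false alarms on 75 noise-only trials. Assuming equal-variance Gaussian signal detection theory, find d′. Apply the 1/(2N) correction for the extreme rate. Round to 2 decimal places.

The false-alarm rate is 0/75 = 0, so apply the 1/(2N) correction: FA → 1/(2·75) = 0.00667.
z(H) = z(0.62667) = 0.323
z(FA) = z(0.00667) = -2.475
d' = 0.323 − (-2.475) = 2.798

d′ = 2.80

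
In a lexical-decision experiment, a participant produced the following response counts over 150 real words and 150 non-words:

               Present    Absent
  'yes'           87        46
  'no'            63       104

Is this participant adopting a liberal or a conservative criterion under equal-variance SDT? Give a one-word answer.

conservative

z(H) = 0.202, z(FA) = -0.505
c = −½·(z(H) + z(FA)) = 0.1515
c > 0 → conservative criterion (biased toward responding “no”).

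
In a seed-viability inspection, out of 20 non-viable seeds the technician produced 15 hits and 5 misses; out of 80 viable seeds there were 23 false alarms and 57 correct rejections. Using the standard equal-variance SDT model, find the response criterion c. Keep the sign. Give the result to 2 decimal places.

H = 15/20 = 0.7500
FA = 23/80 = 0.2875
z(H) = z(0.7500) = 0.6745
z(FA) = z(0.2875) = -0.5607
c = −½·[z(H) + z(FA)] = −0.5 × (0.6745 + (-0.5607)) = -0.0569

c = -0.06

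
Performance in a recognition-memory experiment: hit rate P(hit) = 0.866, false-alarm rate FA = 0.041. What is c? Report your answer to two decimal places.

c = 0.32

z(H) = z(0.866) = 1.1077
z(FA) = z(0.041) = -1.7392
c = −½·[z(H) + z(FA)] = −0.5 × (1.1077 + (-1.7392)) = 0.31575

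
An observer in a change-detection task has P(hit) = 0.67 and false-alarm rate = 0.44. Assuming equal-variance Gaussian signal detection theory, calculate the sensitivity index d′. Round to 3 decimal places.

Φ⁻¹(H) = Φ⁻¹(0.67) = 0.4399
Φ⁻¹(FA) = Φ⁻¹(0.44) = -0.1510
d' = z(H) − z(FA) = 0.4399 − (-0.1510) = 0.5909

d′ = 0.591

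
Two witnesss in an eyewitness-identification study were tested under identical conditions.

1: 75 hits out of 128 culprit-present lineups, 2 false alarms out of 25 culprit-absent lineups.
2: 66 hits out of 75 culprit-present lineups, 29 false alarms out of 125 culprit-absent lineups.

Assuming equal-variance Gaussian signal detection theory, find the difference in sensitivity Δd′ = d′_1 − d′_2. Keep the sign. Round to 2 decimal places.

Δd′ = -0.29

1: z(0.5859) = 0.217, z(0.0800) = -1.405, d' = 1.622
2: z(0.8800) = 1.175, z(0.2320) = -0.732, d' = 1.907
Δd' = d'_1 − d'_2 = 1.622 − 1.907 = -0.285
2 has the higher sensitivity.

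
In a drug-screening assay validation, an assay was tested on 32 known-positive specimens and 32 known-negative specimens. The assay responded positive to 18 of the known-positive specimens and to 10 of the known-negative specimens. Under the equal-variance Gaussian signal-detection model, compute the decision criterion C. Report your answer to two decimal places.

C = 0.17

H = 18/32 = 0.5625
FA = 10/32 = 0.3125
Φ⁻¹(H) = 0.1573
Φ⁻¹(FA) = -0.4888
c = −½·[z(H) + z(FA)] = −0.5 × (0.1573 + (-0.4888)) = 0.16575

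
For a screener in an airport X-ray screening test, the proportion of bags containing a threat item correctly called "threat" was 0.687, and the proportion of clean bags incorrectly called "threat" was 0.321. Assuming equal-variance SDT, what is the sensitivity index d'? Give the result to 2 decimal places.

Φ⁻¹(H) = Φ⁻¹(0.687) = 0.4874
Φ⁻¹(FA) = Φ⁻¹(0.321) = -0.4649
d' = z(H) − z(FA) = 0.4874 − (-0.4649) = 0.9523

d' = 0.95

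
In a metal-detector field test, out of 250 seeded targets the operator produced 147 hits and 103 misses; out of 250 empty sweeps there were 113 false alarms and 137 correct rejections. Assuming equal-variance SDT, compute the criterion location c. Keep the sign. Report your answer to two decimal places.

c = -0.05

H = 147/250 = 0.5880
FA = 113/250 = 0.4520
Φ⁻¹(0.5880) = 0.2224, Φ⁻¹(0.4520) = -0.1206
c = −½·[z(H) + z(FA)] = −0.5 × (0.2224 + (-0.1206)) = -0.0509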